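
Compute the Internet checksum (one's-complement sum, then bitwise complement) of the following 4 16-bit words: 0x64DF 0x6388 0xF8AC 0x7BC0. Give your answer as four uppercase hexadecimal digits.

One's-complement addition (fold any carry out of bit 15 back into bit 0):
  0x64DF + 0x6388 = 0x0C867
  0xC867 + 0xF8AC = 0x1C113 → wrap carry → 0xC114
  0xC114 + 0x7BC0 = 0x13CD4 → wrap carry → 0x3CD5
One's-complement sum = 0x3CD5.
Checksum = ~0x3CD5 & 0xFFFF = 0xC32A.

C32A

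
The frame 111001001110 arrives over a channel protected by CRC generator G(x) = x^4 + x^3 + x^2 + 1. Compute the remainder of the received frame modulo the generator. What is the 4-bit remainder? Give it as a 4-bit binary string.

Modulo-2 division of 111001001110 by 11101:
  pos 0: 11100 XOR 11101 = 00001
  pos 4: 11001 XOR 11101 = 00100
  pos 6: 10011 XOR 11101 = 01110
  pos 7: 11100 XOR 11101 = 00001
Remainder = 0001 (nonzero — an error is detected).

0001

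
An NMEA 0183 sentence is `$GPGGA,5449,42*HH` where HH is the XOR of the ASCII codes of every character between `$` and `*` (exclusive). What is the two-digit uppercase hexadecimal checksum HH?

5C

XOR the ASCII codes of the payload characters:
  'G' = 0x47 → acc = 0x47
  'P' = 0x50 → acc = 0x17
  'G' = 0x47 → acc = 0x50
  'G' = 0x47 → acc = 0x17
  'A' = 0x41 → acc = 0x56
  ',' = 0x2C → acc = 0x7A
  '5' = 0x35 → acc = 0x4F
  '4' = 0x34 → acc = 0x7B
  '4' = 0x34 → acc = 0x4F
  '9' = 0x39 → acc = 0x76
  ',' = 0x2C → acc = 0x5A
  '4' = 0x34 → acc = 0x6E
  '2' = 0x32 → acc = 0x5C
Checksum = 0x5C.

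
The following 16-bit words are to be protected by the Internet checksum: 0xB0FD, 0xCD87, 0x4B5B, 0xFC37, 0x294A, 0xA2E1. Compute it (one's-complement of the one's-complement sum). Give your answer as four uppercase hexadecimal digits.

One's-complement addition (fold any carry out of bit 15 back into bit 0):
  0xB0FD + 0xCD87 = 0x17E84 → wrap carry → 0x7E85
  0x7E85 + 0x4B5B = 0x0C9E0
  0xC9E0 + 0xFC37 = 0x1C617 → wrap carry → 0xC618
  0xC618 + 0x294A = 0x0EF62
  0xEF62 + 0xA2E1 = 0x19243 → wrap carry → 0x9244
One's-complement sum = 0x9244.
Checksum = ~0x9244 & 0xFFFF = 0x6DBB.

6DBB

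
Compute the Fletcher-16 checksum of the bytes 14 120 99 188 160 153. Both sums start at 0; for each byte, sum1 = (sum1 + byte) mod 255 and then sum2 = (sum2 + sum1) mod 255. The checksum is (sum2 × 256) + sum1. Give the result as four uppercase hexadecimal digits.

Running sums (mod 255):
  after byte 0 (14): sum1=14, sum2=14
  after byte 1 (120): sum1=134, sum2=148
  after byte 2 (99): sum1=233, sum2=126
  after byte 3 (188): sum1=166, sum2=37
  after byte 4 (160): sum1=71, sum2=108
  after byte 5 (153): sum1=224, sum2=77
Checksum = sum2·256 + sum1 = 77·256 + 224 = 19936 = 0x4DE0.

4DE0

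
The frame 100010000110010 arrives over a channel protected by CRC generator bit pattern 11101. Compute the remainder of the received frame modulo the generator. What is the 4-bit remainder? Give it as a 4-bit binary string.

0001

Modulo-2 division of 100010000110010 by 11101:
  pos 0: 10001 XOR 11101 = 01100
  pos 1: 11000 XOR 11101 = 00101
  pos 3: 10100 XOR 11101 = 01001
  pos 4: 10010 XOR 11101 = 01111
  pos 5: 11111 XOR 11101 = 00010
  pos 8: 10100 XOR 11101 = 01001
  pos 9: 10011 XOR 11101 = 01110
  pos 10: 11100 XOR 11101 = 00001
Remainder = 0001 (nonzero — an error is detected).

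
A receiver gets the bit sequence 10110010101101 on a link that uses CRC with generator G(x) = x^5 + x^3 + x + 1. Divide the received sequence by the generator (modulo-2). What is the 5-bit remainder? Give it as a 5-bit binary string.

00000

Modulo-2 division of 10110010101101 by 101011:
  pos 0: 101100 XOR 101011 = 000111
  pos 3: 111101 XOR 101011 = 010110
  pos 4: 101100 XOR 101011 = 000111
  pos 7: 111110 XOR 101011 = 010101
  pos 8: 101011 XOR 101011 = 000000
Remainder = 00000 (zero — the frame passes the CRC check).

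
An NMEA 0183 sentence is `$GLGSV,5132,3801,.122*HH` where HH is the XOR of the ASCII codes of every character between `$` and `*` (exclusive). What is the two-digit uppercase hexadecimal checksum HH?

XOR the ASCII codes of the payload characters:
  'G' = 0x47 → acc = 0x47
  'L' = 0x4C → acc = 0x0B
  'G' = 0x47 → acc = 0x4C
  'S' = 0x53 → acc = 0x1F
  'V' = 0x56 → acc = 0x49
  ',' = 0x2C → acc = 0x65
  '5' = 0x35 → acc = 0x50
  '1' = 0x31 → acc = 0x61
  '3' = 0x33 → acc = 0x52
  '2' = 0x32 → acc = 0x60
  ',' = 0x2C → acc = 0x4C
  '3' = 0x33 → acc = 0x7F
  '8' = 0x38 → acc = 0x47
  '0' = 0x30 → acc = 0x77
  '1' = 0x31 → acc = 0x46
  ',' = 0x2C → acc = 0x6A
  '.' = 0x2E → acc = 0x44
  '1' = 0x31 → acc = 0x75
  '2' = 0x32 → acc = 0x47
  '2' = 0x32 → acc = 0x75
Checksum = 0x75.

75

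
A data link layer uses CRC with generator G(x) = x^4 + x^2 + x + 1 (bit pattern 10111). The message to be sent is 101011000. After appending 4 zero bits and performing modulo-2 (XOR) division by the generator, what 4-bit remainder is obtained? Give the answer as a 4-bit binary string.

Append 4 zeros: 1010110000000. Divide by 10111 (XOR where the leading bit is 1):
  pos 0: 10101 XOR 10111 = 00010
  pos 3: 10100 XOR 10111 = 00011
  pos 6: 11000 XOR 10111 = 01111
  pos 7: 11110 XOR 10111 = 01001
  pos 8: 10010 XOR 10111 = 00101
Remainder (last 4 bits) = 0101. This is the CRC / FCS.

0101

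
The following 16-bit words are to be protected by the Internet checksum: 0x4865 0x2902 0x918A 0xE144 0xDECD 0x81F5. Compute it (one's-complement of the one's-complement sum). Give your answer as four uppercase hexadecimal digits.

One's-complement addition (fold any carry out of bit 15 back into bit 0):
  0x4865 + 0x2902 = 0x07167
  0x7167 + 0x918A = 0x102F1 → wrap carry → 0x02F2
  0x02F2 + 0xE144 = 0x0E436
  0xE436 + 0xDECD = 0x1C303 → wrap carry → 0xC304
  0xC304 + 0x81F5 = 0x144F9 → wrap carry → 0x44FA
One's-complement sum = 0x44FA.
Checksum = ~0x44FA & 0xFFFF = 0xBB05.

BB05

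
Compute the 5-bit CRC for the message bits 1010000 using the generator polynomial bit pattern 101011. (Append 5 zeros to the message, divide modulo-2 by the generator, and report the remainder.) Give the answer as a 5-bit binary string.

10001

Append 5 zeros: 101000000000. Divide by 101011 (XOR where the leading bit is 1):
  pos 0: 101000 XOR 101011 = 000011
  pos 4: 110000 XOR 101011 = 011011
  pos 5: 110110 XOR 101011 = 011101
  pos 6: 111010 XOR 101011 = 010001
Remainder (last 5 bits) = 10001. This is the CRC / FCS.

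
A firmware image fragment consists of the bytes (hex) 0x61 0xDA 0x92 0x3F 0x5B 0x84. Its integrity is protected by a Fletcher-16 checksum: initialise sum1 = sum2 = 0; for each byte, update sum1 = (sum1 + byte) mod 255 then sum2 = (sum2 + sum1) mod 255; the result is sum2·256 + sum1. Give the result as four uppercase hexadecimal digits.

D1ED

Running sums (mod 255):
  after byte 0 (0x61): sum1=97, sum2=97
  after byte 1 (0xDA): sum1=60, sum2=157
  after byte 2 (0x92): sum1=206, sum2=108
  after byte 3 (0x3F): sum1=14, sum2=122
  after byte 4 (0x5B): sum1=105, sum2=227
  after byte 5 (0x84): sum1=237, sum2=209
Checksum = sum2·256 + sum1 = 209·256 + 237 = 53741 = 0xD1ED.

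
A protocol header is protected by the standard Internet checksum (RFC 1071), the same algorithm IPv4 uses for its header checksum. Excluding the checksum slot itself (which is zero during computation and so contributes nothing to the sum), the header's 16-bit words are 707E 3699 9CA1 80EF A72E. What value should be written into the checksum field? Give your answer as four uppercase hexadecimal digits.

9428

One's-complement addition (fold any carry out of bit 15 back into bit 0):
  0x707E + 0x3699 = 0x0A717
  0xA717 + 0x9CA1 = 0x143B8 → wrap carry → 0x43B9
  0x43B9 + 0x80EF = 0x0C4A8
  0xC4A8 + 0xA72E = 0x16BD6 → wrap carry → 0x6BD7
One's-complement sum = 0x6BD7.
Checksum = ~0x6BD7 & 0xFFFF = 0x9428.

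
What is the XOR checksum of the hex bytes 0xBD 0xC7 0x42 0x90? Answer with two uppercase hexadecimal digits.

A8

XOR the bytes together:
  start with 0xBD
  0xBD ⊕ 0xC7 = 0x7A
  0x7A ⊕ 0x42 = 0x38
  0x38 ⊕ 0x90 = 0xA8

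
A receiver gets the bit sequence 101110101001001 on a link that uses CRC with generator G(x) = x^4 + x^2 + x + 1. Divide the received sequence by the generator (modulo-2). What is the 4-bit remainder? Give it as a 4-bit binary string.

Modulo-2 division of 101110101001001 by 10111:
  pos 0: 10111 XOR 10111 = 00000
  pos 6: 10100 XOR 10111 = 00011
  pos 9: 11100 XOR 10111 = 01011
  pos 10: 10111 XOR 10111 = 00000
Remainder = 0000 (zero — the frame passes the CRC check).

0000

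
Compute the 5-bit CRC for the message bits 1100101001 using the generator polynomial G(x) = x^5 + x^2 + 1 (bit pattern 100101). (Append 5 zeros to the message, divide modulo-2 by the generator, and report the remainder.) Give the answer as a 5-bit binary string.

Append 5 zeros: 110010100100000. Divide by 100101 (XOR where the leading bit is 1):
  pos 0: 110010 XOR 100101 = 010111
  pos 1: 101111 XOR 100101 = 001010
  pos 3: 101000 XOR 100101 = 001101
  pos 5: 110110 XOR 100101 = 010011
  pos 6: 100110 XOR 100101 = 000011
Remainder (last 5 bits) = 11000. This is the CRC / FCS.

11000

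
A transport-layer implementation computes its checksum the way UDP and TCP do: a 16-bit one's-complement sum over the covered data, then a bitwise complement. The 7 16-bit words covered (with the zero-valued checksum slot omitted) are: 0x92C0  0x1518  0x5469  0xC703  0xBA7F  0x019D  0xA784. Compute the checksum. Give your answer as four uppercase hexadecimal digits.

One's-complement addition (fold any carry out of bit 15 back into bit 0):
  0x92C0 + 0x1518 = 0x0A7D8
  0xA7D8 + 0x5469 = 0x0FC41
  0xFC41 + 0xC703 = 0x1C344 → wrap carry → 0xC345
  0xC345 + 0xBA7F = 0x17DC4 → wrap carry → 0x7DC5
  0x7DC5 + 0x019D = 0x07F62
  0x7F62 + 0xA784 = 0x126E6 → wrap carry → 0x26E7
One's-complement sum = 0x26E7.
Checksum = ~0x26E7 & 0xFFFF = 0xD918.

D918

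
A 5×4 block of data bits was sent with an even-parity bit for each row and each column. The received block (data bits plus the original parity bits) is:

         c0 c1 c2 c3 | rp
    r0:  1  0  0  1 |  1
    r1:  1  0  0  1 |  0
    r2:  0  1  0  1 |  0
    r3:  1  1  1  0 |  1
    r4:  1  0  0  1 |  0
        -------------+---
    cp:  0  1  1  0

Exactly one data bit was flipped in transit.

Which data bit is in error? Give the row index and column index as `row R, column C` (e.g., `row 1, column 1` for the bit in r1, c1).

Recompute each row's even parity and compare to rp:
  r0: data parity 0, sent rp 1 → mismatch
  r1: data parity 0, sent rp 0 → ok
  r2: data parity 0, sent rp 0 → ok
  r3: data parity 1, sent rp 1 → ok
  r4: data parity 0, sent rp 0 → ok
Recompute each column's even parity and compare to cp:
  c0: data parity 0, sent cp 0 → ok
  c1: data parity 0, sent cp 1 → mismatch
  c2: data parity 1, sent cp 1 → ok
  c3: data parity 0, sent cp 0 → ok
Exactly one row (r0) and one column (c1) fail → the flipped bit is at their intersection.

row 0, column 1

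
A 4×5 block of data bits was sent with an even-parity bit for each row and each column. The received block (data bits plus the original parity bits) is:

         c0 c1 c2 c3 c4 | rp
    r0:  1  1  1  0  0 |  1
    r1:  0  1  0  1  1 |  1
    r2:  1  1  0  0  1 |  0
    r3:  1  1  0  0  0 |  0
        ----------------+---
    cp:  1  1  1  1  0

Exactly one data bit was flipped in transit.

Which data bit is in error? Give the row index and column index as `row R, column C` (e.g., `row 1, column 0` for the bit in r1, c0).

Recompute each row's even parity and compare to rp:
  r0: data parity 1, sent rp 1 → ok
  r1: data parity 1, sent rp 1 → ok
  r2: data parity 1, sent rp 0 → mismatch
  r3: data parity 0, sent rp 0 → ok
Recompute each column's even parity and compare to cp:
  c0: data parity 1, sent cp 1 → ok
  c1: data parity 0, sent cp 1 → mismatch
  c2: data parity 1, sent cp 1 → ok
  c3: data parity 1, sent cp 1 → ok
  c4: data parity 0, sent cp 0 → ok
Exactly one row (r2) and one column (c1) fail → the flipped bit is at their intersection.

row 2, column 1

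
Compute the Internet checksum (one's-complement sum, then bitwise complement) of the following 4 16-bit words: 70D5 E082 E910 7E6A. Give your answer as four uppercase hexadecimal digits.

One's-complement addition (fold any carry out of bit 15 back into bit 0):
  0x70D5 + 0xE082 = 0x15157 → wrap carry → 0x5158
  0x5158 + 0xE910 = 0x13A68 → wrap carry → 0x3A69
  0x3A69 + 0x7E6A = 0x0B8D3
One's-complement sum = 0xB8D3.
Checksum = ~0xB8D3 & 0xFFFF = 0x472C.

472C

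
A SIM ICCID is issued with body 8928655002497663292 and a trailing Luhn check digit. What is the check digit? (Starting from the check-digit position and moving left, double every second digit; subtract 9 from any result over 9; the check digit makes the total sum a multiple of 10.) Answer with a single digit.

0

Partial digits right→left: 2 9 2 3 6 6 7 9 4 2 0 0 5 5 6 8 2 9 8
Double every second digit counting from the check-digit position (so the 1st, 3rd, 5th, ... of the partial from the right).
  doubled (with −9 where >9): 4 4 3 5 8 0 1 3 4 7 → sum 39
  kept as-is: 9 3 6 9 2 0 5 8 9 → sum 51
Total = 39 + 51 = 90.
Check digit = (10 − (90 mod 10)) mod 10 = 0.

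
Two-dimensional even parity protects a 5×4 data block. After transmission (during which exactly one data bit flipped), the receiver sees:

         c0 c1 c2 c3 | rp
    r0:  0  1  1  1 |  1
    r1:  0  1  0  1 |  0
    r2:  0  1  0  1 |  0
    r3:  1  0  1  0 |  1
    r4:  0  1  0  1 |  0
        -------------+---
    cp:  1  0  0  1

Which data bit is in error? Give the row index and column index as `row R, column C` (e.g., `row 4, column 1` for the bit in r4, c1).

row 3, column 3

Recompute each row's even parity and compare to rp:
  r0: data parity 1, sent rp 1 → ok
  r1: data parity 0, sent rp 0 → ok
  r2: data parity 0, sent rp 0 → ok
  r3: data parity 0, sent rp 1 → mismatch
  r4: data parity 0, sent rp 0 → ok
Recompute each column's even parity and compare to cp:
  c0: data parity 1, sent cp 1 → ok
  c1: data parity 0, sent cp 0 → ok
  c2: data parity 0, sent cp 0 → ok
  c3: data parity 0, sent cp 1 → mismatch
Exactly one row (r3) and one column (c3) fail → the flipped bit is at their intersection.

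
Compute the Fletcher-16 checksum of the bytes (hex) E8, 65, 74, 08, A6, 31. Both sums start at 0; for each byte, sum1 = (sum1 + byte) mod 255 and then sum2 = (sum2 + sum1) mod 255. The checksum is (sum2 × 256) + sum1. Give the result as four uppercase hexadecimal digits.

Running sums (mod 255):
  after byte 0 (E8): sum1=232, sum2=232
  after byte 1 (65): sum1=78, sum2=55
  after byte 2 (74): sum1=194, sum2=249
  after byte 3 (08): sum1=202, sum2=196
  after byte 4 (A6): sum1=113, sum2=54
  after byte 5 (31): sum1=162, sum2=216
Checksum = sum2·256 + sum1 = 216·256 + 162 = 55458 = 0xD8A2.

D8A2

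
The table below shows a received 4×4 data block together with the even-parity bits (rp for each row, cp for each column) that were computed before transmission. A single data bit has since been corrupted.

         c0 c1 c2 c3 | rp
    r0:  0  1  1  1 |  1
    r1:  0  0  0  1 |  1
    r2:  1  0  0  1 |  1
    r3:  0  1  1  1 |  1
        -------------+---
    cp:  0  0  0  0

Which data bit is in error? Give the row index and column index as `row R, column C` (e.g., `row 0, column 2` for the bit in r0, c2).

Recompute each row's even parity and compare to rp:
  r0: data parity 1, sent rp 1 → ok
  r1: data parity 1, sent rp 1 → ok
  r2: data parity 0, sent rp 1 → mismatch
  r3: data parity 1, sent rp 1 → ok
Recompute each column's even parity and compare to cp:
  c0: data parity 1, sent cp 0 → mismatch
  c1: data parity 0, sent cp 0 → ok
  c2: data parity 0, sent cp 0 → ok
  c3: data parity 0, sent cp 0 → ok
Exactly one row (r2) and one column (c0) fail → the flipped bit is at their intersection.

row 2, column 0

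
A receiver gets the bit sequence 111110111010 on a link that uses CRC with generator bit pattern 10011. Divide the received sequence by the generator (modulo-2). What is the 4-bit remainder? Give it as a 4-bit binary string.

Modulo-2 division of 111110111010 by 10011:
  pos 0: 11111 XOR 10011 = 01100
  pos 1: 11000 XOR 10011 = 01011
  pos 2: 10111 XOR 10011 = 00100
  pos 4: 10011 XOR 10011 = 00000
Remainder = 0010 (nonzero — an error is detected).

0010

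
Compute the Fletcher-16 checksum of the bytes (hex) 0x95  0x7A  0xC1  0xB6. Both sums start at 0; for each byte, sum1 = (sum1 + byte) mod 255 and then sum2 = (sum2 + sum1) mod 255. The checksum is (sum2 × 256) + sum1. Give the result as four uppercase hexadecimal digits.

0088

Running sums (mod 255):
  after byte 0 (0x95): sum1=149, sum2=149
  after byte 1 (0x7A): sum1=16, sum2=165
  after byte 2 (0xC1): sum1=209, sum2=119
  after byte 3 (0xB6): sum1=136, sum2=0
Checksum = sum2·256 + sum1 = 0·256 + 136 = 136 = 0x0088.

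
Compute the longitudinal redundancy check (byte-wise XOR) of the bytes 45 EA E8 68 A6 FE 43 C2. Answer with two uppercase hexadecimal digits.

F6

XOR the bytes together:
  start with 0x45
  0x45 ⊕ 0xEA = 0xAF
  0xAF ⊕ 0xE8 = 0x47
  0x47 ⊕ 0x68 = 0x2F
  0x2F ⊕ 0xA6 = 0x89
  0x89 ⊕ 0xFE = 0x77
  0x77 ⊕ 0x43 = 0x34
  0x34 ⊕ 0xC2 = 0xF6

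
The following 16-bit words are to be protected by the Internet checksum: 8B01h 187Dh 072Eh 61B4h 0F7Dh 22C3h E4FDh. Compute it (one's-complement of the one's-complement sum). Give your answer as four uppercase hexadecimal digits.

DC60

One's-complement addition (fold any carry out of bit 15 back into bit 0):
  0x8B01 + 0x187D = 0x0A37E
  0xA37E + 0x072E = 0x0AAAC
  0xAAAC + 0x61B4 = 0x10C60 → wrap carry → 0x0C61
  0x0C61 + 0x0F7D = 0x01BDE
  0x1BDE + 0x22C3 = 0x03EA1
  0x3EA1 + 0xE4FD = 0x1239E → wrap carry → 0x239F
One's-complement sum = 0x239F.
Checksum = ~0x239F & 0xFFFF = 0xDC60.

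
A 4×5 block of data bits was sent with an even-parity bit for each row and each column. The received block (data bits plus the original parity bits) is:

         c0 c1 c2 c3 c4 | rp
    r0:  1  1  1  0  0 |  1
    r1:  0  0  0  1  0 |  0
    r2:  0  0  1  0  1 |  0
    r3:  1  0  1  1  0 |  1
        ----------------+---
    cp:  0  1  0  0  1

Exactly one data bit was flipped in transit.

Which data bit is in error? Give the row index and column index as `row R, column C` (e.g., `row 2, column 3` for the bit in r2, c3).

Recompute each row's even parity and compare to rp:
  r0: data parity 1, sent rp 1 → ok
  r1: data parity 1, sent rp 0 → mismatch
  r2: data parity 0, sent rp 0 → ok
  r3: data parity 1, sent rp 1 → ok
Recompute each column's even parity and compare to cp:
  c0: data parity 0, sent cp 0 → ok
  c1: data parity 1, sent cp 1 → ok
  c2: data parity 1, sent cp 0 → mismatch
  c3: data parity 0, sent cp 0 → ok
  c4: data parity 1, sent cp 1 → ok
Exactly one row (r1) and one column (c2) fail → the flipped bit is at their intersection.

row 1, column 2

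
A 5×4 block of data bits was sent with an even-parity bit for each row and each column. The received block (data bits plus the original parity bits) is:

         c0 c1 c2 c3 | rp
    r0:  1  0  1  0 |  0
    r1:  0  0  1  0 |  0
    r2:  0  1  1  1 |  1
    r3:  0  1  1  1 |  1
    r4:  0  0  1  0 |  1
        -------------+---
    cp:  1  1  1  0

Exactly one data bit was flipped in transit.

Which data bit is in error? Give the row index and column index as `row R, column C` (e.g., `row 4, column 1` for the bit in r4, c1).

Recompute each row's even parity and compare to rp:
  r0: data parity 0, sent rp 0 → ok
  r1: data parity 1, sent rp 0 → mismatch
  r2: data parity 1, sent rp 1 → ok
  r3: data parity 1, sent rp 1 → ok
  r4: data parity 1, sent rp 1 → ok
Recompute each column's even parity and compare to cp:
  c0: data parity 1, sent cp 1 → ok
  c1: data parity 0, sent cp 1 → mismatch
  c2: data parity 1, sent cp 1 → ok
  c3: data parity 0, sent cp 0 → ok
Exactly one row (r1) and one column (c1) fail → the flipped bit is at their intersection.

row 1, column 1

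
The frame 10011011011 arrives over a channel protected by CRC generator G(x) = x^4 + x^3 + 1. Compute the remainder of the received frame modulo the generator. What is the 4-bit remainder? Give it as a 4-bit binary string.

0000

Modulo-2 division of 10011011011 by 11001:
  pos 0: 10011 XOR 11001 = 01010
  pos 1: 10100 XOR 11001 = 01101
  pos 2: 11011 XOR 11001 = 00010
  pos 5: 10101 XOR 11001 = 01100
  pos 6: 11001 XOR 11001 = 00000
Remainder = 0000 (zero — the frame passes the CRC check).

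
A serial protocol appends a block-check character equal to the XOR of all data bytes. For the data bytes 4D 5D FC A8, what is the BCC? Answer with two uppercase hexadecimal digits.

44

XOR the bytes together:
  start with 0x4D
  0x4D ⊕ 0x5D = 0x10
  0x10 ⊕ 0xFC = 0xEC
  0xEC ⊕ 0xA8 = 0x44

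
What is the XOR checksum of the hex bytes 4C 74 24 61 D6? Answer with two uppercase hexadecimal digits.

XOR the bytes together:
  start with 0x4C
  0x4C ⊕ 0x74 = 0x38
  0x38 ⊕ 0x24 = 0x1C
  0x1C ⊕ 0x61 = 0x7D
  0x7D ⊕ 0xD6 = 0xAB

AB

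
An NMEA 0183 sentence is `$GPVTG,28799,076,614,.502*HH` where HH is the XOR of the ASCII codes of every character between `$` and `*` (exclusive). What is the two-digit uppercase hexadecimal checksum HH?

74

XOR the ASCII codes of the payload characters:
  'G' = 0x47 → acc = 0x47
  'P' = 0x50 → acc = 0x17
  'V' = 0x56 → acc = 0x41
  'T' = 0x54 → acc = 0x15
  'G' = 0x47 → acc = 0x52
  ',' = 0x2C → acc = 0x7E
  '2' = 0x32 → acc = 0x4C
  '8' = 0x38 → acc = 0x74
  '7' = 0x37 → acc = 0x43
  '9' = 0x39 → acc = 0x7A
  '9' = 0x39 → acc = 0x43
  ',' = 0x2C → acc = 0x6F
  '0' = 0x30 → acc = 0x5F
  '7' = 0x37 → acc = 0x68
  '6' = 0x36 → acc = 0x5E
  ',' = 0x2C → acc = 0x72
  '6' = 0x36 → acc = 0x44
  '1' = 0x31 → acc = 0x75
  '4' = 0x34 → acc = 0x41
  ',' = 0x2C → acc = 0x6D
  '.' = 0x2E → acc = 0x43
  '5' = 0x35 → acc = 0x76
  '0' = 0x30 → acc = 0x46
  '2' = 0x32 → acc = 0x74
Checksum = 0x74.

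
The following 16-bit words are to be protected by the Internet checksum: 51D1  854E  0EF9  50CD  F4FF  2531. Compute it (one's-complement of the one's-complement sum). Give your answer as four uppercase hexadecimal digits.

One's-complement addition (fold any carry out of bit 15 back into bit 0):
  0x51D1 + 0x854E = 0x0D71F
  0xD71F + 0x0EF9 = 0x0E618
  0xE618 + 0x50CD = 0x136E5 → wrap carry → 0x36E6
  0x36E6 + 0xF4FF = 0x12BE5 → wrap carry → 0x2BE6
  0x2BE6 + 0x2531 = 0x05117
One's-complement sum = 0x5117.
Checksum = ~0x5117 & 0xFFFF = 0xAEE8.

AEE8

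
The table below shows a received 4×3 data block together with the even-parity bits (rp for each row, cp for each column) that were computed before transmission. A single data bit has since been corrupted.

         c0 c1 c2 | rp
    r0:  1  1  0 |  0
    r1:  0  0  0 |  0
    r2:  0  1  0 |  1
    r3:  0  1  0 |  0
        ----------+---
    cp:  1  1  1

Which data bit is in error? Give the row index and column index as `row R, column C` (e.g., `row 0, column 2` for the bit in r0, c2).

Recompute each row's even parity and compare to rp:
  r0: data parity 0, sent rp 0 → ok
  r1: data parity 0, sent rp 0 → ok
  r2: data parity 1, sent rp 1 → ok
  r3: data parity 1, sent rp 0 → mismatch
Recompute each column's even parity and compare to cp:
  c0: data parity 1, sent cp 1 → ok
  c1: data parity 1, sent cp 1 → ok
  c2: data parity 0, sent cp 1 → mismatch
Exactly one row (r3) and one column (c2) fail → the flipped bit is at their intersection.

row 3, column 2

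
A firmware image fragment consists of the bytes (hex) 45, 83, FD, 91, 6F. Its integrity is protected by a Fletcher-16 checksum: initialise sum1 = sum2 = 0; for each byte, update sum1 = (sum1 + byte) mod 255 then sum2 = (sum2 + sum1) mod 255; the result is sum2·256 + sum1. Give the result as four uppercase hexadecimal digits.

Running sums (mod 255):
  after byte 0 (45): sum1=69, sum2=69
  after byte 1 (83): sum1=200, sum2=14
  after byte 2 (FD): sum1=198, sum2=212
  after byte 3 (91): sum1=88, sum2=45
  after byte 4 (6F): sum1=199, sum2=244
Checksum = sum2·256 + sum1 = 244·256 + 199 = 62663 = 0xF4C7.

F4C7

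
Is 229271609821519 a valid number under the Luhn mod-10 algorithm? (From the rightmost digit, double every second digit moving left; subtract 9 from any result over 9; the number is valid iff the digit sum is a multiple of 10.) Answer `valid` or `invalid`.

valid

From the right, keep odd positions and double even positions (subtract 9 from any doubled value over 9):
  doubled (positions 2,4,...): 2 2 7 0 2 4 4 → sum 21
  kept (positions 1,3,...): 9 5 2 9 6 7 9 2 → sum 49
Total = 70.
70 mod 10 = 0, so the number is valid.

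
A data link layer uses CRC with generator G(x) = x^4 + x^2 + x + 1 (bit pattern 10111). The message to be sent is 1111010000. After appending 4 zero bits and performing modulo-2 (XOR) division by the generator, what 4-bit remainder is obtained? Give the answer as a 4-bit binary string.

Append 4 zeros: 11110100000000. Divide by 10111 (XOR where the leading bit is 1):
  pos 0: 11110 XOR 10111 = 01001
  pos 1: 10011 XOR 10111 = 00100
  pos 3: 10000 XOR 10111 = 00111
  pos 5: 11100 XOR 10111 = 01011
  pos 6: 10110 XOR 10111 = 00001
Remainder (last 4 bits) = 1000. This is the CRC / FCS.

1000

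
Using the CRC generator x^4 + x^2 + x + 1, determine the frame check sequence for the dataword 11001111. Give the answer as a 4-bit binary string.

1100

Append 4 zeros: 110011110000. Divide by 10111 (XOR where the leading bit is 1):
  pos 0: 11001 XOR 10111 = 01110
  pos 1: 11101 XOR 10111 = 01010
  pos 2: 10101 XOR 10111 = 00010
  pos 5: 10100 XOR 10111 = 00011
Remainder (last 4 bits) = 1100. This is the CRC / FCS.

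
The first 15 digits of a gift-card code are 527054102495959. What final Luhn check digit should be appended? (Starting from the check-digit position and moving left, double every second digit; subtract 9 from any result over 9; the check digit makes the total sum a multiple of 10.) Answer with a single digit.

Partial digits right→left: 9 5 9 5 9 4 2 0 1 4 5 0 7 2 5
Double every second digit counting from the check-digit position (so the 1st, 3rd, 5th, ... of the partial from the right).
  doubled (with −9 where >9): 9 9 9 4 2 1 5 1 → sum 40
  kept as-is: 5 5 4 0 4 0 2 → sum 20
Total = 40 + 20 = 60.
Check digit = (10 − (60 mod 10)) mod 10 = 0.

0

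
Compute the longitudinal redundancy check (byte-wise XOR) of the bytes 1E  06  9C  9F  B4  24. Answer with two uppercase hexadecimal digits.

XOR the bytes together:
  start with 0x1E
  0x1E ⊕ 0x06 = 0x18
  0x18 ⊕ 0x9C = 0x84
  0x84 ⊕ 0x9F = 0x1B
  0x1B ⊕ 0xB4 = 0xAF
  0xAF ⊕ 0x24 = 0x8B

8B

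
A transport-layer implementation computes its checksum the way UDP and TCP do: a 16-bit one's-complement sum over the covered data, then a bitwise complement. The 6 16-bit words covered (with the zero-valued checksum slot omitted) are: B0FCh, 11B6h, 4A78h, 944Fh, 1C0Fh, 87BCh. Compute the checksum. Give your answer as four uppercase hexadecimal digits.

One's-complement addition (fold any carry out of bit 15 back into bit 0):
  0xB0FC + 0x11B6 = 0x0C2B2
  0xC2B2 + 0x4A78 = 0x10D2A → wrap carry → 0x0D2B
  0x0D2B + 0x944F = 0x0A17A
  0xA17A + 0x1C0F = 0x0BD89
  0xBD89 + 0x87BC = 0x14545 → wrap carry → 0x4546
One's-complement sum = 0x4546.
Checksum = ~0x4546 & 0xFFFF = 0xBAB9.

BAB9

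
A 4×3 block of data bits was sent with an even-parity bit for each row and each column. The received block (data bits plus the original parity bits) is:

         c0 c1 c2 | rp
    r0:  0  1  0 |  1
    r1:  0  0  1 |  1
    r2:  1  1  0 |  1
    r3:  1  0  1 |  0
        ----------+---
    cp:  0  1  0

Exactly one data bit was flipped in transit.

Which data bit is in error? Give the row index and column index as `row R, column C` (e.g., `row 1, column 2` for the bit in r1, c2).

row 2, column 1

Recompute each row's even parity and compare to rp:
  r0: data parity 1, sent rp 1 → ok
  r1: data parity 1, sent rp 1 → ok
  r2: data parity 0, sent rp 1 → mismatch
  r3: data parity 0, sent rp 0 → ok
Recompute each column's even parity and compare to cp:
  c0: data parity 0, sent cp 0 → ok
  c1: data parity 0, sent cp 1 → mismatch
  c2: data parity 0, sent cp 0 → ok
Exactly one row (r2) and one column (c1) fail → the flipped bit is at their intersection.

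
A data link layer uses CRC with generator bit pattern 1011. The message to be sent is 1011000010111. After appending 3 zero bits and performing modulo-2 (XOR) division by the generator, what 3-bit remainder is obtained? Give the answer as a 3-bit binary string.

011

Append 3 zeros: 1011000010111000. Divide by 1011 (XOR where the leading bit is 1):
  pos 0: 1011 XOR 1011 = 0000
  pos 8: 1011 XOR 1011 = 0000
  pos 12: 1000 XOR 1011 = 0011
Remainder (last 3 bits) = 011. This is the CRC / FCS.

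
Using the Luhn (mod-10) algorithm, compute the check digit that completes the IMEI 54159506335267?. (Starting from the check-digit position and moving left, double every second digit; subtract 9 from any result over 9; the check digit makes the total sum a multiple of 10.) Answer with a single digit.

3

Partial digits right→left: 7 6 2 5 3 3 6 0 5 9 5 1 4 5
Double every second digit counting from the check-digit position (so the 1st, 3rd, 5th, ... of the partial from the right).
  doubled (with −9 where >9): 5 4 6 3 1 1 8 → sum 28
  kept as-is: 6 5 3 0 9 1 5 → sum 29
Total = 28 + 29 = 57.
Check digit = (10 − (57 mod 10)) mod 10 = 3.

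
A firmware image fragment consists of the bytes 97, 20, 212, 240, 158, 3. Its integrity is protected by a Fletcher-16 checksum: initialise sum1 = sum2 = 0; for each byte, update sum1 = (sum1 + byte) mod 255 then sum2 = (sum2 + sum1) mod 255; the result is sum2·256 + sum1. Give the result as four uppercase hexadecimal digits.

13DC

Running sums (mod 255):
  after byte 0 (97): sum1=97, sum2=97
  after byte 1 (20): sum1=117, sum2=214
  after byte 2 (212): sum1=74, sum2=33
  after byte 3 (240): sum1=59, sum2=92
  after byte 4 (158): sum1=217, sum2=54
  after byte 5 (3): sum1=220, sum2=19
Checksum = sum2·256 + sum1 = 19·256 + 220 = 5084 = 0x13DC.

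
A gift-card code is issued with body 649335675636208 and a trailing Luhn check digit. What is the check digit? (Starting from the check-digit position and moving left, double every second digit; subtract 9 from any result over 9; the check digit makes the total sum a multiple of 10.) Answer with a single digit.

0

Partial digits right→left: 8 0 2 6 3 6 5 7 6 5 3 3 9 4 6
Double every second digit counting from the check-digit position (so the 1st, 3rd, 5th, ... of the partial from the right).
  doubled (with −9 where >9): 7 4 6 1 3 6 9 3 → sum 39
  kept as-is: 0 6 6 7 5 3 4 → sum 31
Total = 39 + 31 = 70.
Check digit = (10 − (70 mod 10)) mod 10 = 0.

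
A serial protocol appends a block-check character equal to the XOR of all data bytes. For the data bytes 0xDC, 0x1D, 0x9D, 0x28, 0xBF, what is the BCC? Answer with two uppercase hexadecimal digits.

XOR the bytes together:
  start with 0xDC
  0xDC ⊕ 0x1D = 0xC1
  0xC1 ⊕ 0x9D = 0x5C
  0x5C ⊕ 0x28 = 0x74
  0x74 ⊕ 0xBF = 0xCB

CB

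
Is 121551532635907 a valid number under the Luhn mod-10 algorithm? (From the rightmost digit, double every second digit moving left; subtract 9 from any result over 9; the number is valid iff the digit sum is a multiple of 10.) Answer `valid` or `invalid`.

valid

From the right, keep odd positions and double even positions (subtract 9 from any doubled value over 9):
  doubled (positions 2,4,...): 0 1 3 6 2 1 4 → sum 17
  kept (positions 1,3,...): 7 9 3 2 5 5 1 1 → sum 33
Total = 50.
50 mod 10 = 0, so the number is valid.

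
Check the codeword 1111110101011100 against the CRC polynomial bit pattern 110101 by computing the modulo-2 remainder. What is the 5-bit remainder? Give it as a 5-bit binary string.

10110

Modulo-2 division of 1111110101011100 by 110101:
  pos 0: 111111 XOR 110101 = 001010
  pos 2: 101001 XOR 110101 = 011100
  pos 3: 111000 XOR 110101 = 001101
  pos 5: 110110 XOR 110101 = 000011
  pos 9: 111110 XOR 110101 = 001011
Remainder = 10110 (nonzero — an error is detected).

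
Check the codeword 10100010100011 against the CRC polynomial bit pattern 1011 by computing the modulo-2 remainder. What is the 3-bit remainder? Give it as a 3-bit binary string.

110

Modulo-2 division of 10100010100011 by 1011:
  pos 0: 1010 XOR 1011 = 0001
  pos 3: 1001 XOR 1011 = 0010
  pos 5: 1001 XOR 1011 = 0010
  pos 7: 1000 XOR 1011 = 0011
  pos 9: 1101 XOR 1011 = 0110
  pos 10: 1101 XOR 1011 = 0110
Remainder = 110 (nonzero — an error is detected).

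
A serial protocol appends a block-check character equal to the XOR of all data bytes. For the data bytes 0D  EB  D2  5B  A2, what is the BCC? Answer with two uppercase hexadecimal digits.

CD

XOR the bytes together:
  start with 0x0D
  0x0D ⊕ 0xEB = 0xE6
  0xE6 ⊕ 0xD2 = 0x34
  0x34 ⊕ 0x5B = 0x6F
  0x6F ⊕ 0xA2 = 0xCD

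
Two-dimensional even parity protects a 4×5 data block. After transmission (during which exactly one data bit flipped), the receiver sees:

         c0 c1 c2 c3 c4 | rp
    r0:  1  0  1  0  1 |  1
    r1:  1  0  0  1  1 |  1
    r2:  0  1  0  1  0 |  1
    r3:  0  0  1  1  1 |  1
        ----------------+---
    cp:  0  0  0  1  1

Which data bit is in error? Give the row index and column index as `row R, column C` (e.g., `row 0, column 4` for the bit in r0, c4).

Recompute each row's even parity and compare to rp:
  r0: data parity 1, sent rp 1 → ok
  r1: data parity 1, sent rp 1 → ok
  r2: data parity 0, sent rp 1 → mismatch
  r3: data parity 1, sent rp 1 → ok
Recompute each column's even parity and compare to cp:
  c0: data parity 0, sent cp 0 → ok
  c1: data parity 1, sent cp 0 → mismatch
  c2: data parity 0, sent cp 0 → ok
  c3: data parity 1, sent cp 1 → ok
  c4: data parity 1, sent cp 1 → ok
Exactly one row (r2) and one column (c1) fail → the flipped bit is at their intersection.

row 2, column 1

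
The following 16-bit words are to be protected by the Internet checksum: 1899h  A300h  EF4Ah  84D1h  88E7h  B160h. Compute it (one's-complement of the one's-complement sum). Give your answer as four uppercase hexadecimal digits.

9601

One's-complement addition (fold any carry out of bit 15 back into bit 0):
  0x1899 + 0xA300 = 0x0BB99
  0xBB99 + 0xEF4A = 0x1AAE3 → wrap carry → 0xAAE4
  0xAAE4 + 0x84D1 = 0x12FB5 → wrap carry → 0x2FB6
  0x2FB6 + 0x88E7 = 0x0B89D
  0xB89D + 0xB160 = 0x169FD → wrap carry → 0x69FE
One's-complement sum = 0x69FE.
Checksum = ~0x69FE & 0xFFFF = 0x9601.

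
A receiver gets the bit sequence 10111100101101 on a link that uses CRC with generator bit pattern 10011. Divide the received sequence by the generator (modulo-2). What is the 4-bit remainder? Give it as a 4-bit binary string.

Modulo-2 division of 10111100101101 by 10011:
  pos 0: 10111 XOR 10011 = 00100
  pos 2: 10010 XOR 10011 = 00001
  pos 6: 10101 XOR 10011 = 00110
  pos 8: 11010 XOR 10011 = 01001
  pos 9: 10011 XOR 10011 = 00000
Remainder = 0000 (zero — the frame passes the CRC check).

0000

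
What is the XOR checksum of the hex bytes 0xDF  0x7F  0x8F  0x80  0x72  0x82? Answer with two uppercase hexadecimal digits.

XOR the bytes together:
  start with 0xDF
  0xDF ⊕ 0x7F = 0xA0
  0xA0 ⊕ 0x8F = 0x2F
  0x2F ⊕ 0x80 = 0xAF
  0xAF ⊕ 0x72 = 0xDD
  0xDD ⊕ 0x82 = 0x5F

5F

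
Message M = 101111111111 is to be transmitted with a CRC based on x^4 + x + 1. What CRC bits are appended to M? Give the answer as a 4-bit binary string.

Append 4 zeros: 1011111111110000. Divide by 10011 (XOR where the leading bit is 1):
  pos 0: 10111 XOR 10011 = 00100
  pos 2: 10011 XOR 10011 = 00000
  pos 7: 11111 XOR 10011 = 01100
  pos 8: 11000 XOR 10011 = 01011
  pos 9: 10110 XOR 10011 = 00101
  pos 11: 10100 XOR 10011 = 00111
Remainder (last 4 bits) = 0111. This is the CRC / FCS.

0111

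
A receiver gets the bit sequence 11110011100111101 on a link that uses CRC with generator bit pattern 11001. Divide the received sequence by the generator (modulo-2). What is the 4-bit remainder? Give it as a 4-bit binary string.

0111

Modulo-2 division of 11110011100111101 by 11001:
  pos 0: 11110 XOR 11001 = 00111
  pos 2: 11101 XOR 11001 = 00100
  pos 4: 10011 XOR 11001 = 01010
  pos 5: 10100 XOR 11001 = 01101
  pos 6: 11010 XOR 11001 = 00011
  pos 9: 11111 XOR 11001 = 00110
  pos 11: 11010 XOR 11001 = 00011
Remainder = 0111 (nonzero — an error is detected).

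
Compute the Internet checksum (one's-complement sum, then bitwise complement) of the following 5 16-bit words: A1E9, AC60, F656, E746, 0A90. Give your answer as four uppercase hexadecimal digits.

C987

One's-complement addition (fold any carry out of bit 15 back into bit 0):
  0xA1E9 + 0xAC60 = 0x14E49 → wrap carry → 0x4E4A
  0x4E4A + 0xF656 = 0x144A0 → wrap carry → 0x44A1
  0x44A1 + 0xE746 = 0x12BE7 → wrap carry → 0x2BE8
  0x2BE8 + 0x0A90 = 0x03678
One's-complement sum = 0x3678.
Checksum = ~0x3678 & 0xFFFF = 0xC987.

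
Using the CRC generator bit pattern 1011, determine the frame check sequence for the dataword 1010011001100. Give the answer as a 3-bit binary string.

010

Append 3 zeros: 1010011001100000. Divide by 1011 (XOR where the leading bit is 1):
  pos 0: 1010 XOR 1011 = 0001
  pos 3: 1011 XOR 1011 = 0000
  pos 9: 1100 XOR 1011 = 0111
  pos 10: 1110 XOR 1011 = 0101
  pos 11: 1010 XOR 1011 = 0001
Remainder (last 3 bits) = 010. This is the CRC / FCS.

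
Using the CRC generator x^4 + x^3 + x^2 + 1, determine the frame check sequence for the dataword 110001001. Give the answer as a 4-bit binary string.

Append 4 zeros: 1100010010000. Divide by 11101 (XOR where the leading bit is 1):
  pos 0: 11000 XOR 11101 = 00101
  pos 2: 10110 XOR 11101 = 01011
  pos 3: 10110 XOR 11101 = 01011
  pos 4: 10111 XOR 11101 = 01010
  pos 5: 10100 XOR 11101 = 01001
  pos 6: 10010 XOR 11101 = 01111
  pos 7: 11110 XOR 11101 = 00011
Remainder (last 4 bits) = 0110. This is the CRC / FCS.

0110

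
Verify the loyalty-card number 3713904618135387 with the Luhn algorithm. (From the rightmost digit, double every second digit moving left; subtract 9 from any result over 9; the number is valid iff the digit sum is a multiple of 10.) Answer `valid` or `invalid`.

invalid

From the right, keep odd positions and double even positions (subtract 9 from any doubled value over 9):
  doubled (positions 2,4,...): 7 1 2 2 8 9 2 6 → sum 37
  kept (positions 1,3,...): 7 3 3 8 6 0 3 7 → sum 37
Total = 74.
74 mod 10 = 4, so the number is invalid.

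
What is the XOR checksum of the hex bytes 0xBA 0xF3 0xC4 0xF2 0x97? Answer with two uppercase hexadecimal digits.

E8

XOR the bytes together:
  start with 0xBA
  0xBA ⊕ 0xF3 = 0x49
  0x49 ⊕ 0xC4 = 0x8D
  0x8D ⊕ 0xF2 = 0x7F
  0x7F ⊕ 0x97 = 0xE8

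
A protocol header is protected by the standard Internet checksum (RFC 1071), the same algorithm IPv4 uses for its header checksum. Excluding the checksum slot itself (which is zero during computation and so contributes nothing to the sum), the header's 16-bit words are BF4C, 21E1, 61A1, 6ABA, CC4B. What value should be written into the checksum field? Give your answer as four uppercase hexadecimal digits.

One's-complement addition (fold any carry out of bit 15 back into bit 0):
  0xBF4C + 0x21E1 = 0x0E12D
  0xE12D + 0x61A1 = 0x142CE → wrap carry → 0x42CF
  0x42CF + 0x6ABA = 0x0AD89
  0xAD89 + 0xCC4B = 0x179D4 → wrap carry → 0x79D5
One's-complement sum = 0x79D5.
Checksum = ~0x79D5 & 0xFFFF = 0x862A.

862A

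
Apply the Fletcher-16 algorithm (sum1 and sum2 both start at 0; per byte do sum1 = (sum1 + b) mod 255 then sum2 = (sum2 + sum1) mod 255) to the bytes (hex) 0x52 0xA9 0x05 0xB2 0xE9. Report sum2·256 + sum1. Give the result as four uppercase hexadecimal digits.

A09D

Running sums (mod 255):
  after byte 0 (0x52): sum1=82, sum2=82
  after byte 1 (0xA9): sum1=251, sum2=78
  after byte 2 (0x05): sum1=1, sum2=79
  after byte 3 (0xB2): sum1=179, sum2=3
  after byte 4 (0xE9): sum1=157, sum2=160
Checksum = sum2·256 + sum1 = 160·256 + 157 = 41117 = 0xA09D.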